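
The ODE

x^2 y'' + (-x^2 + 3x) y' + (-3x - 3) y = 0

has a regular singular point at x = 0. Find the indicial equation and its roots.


Divide by x^2 to reach normal form y'' + P_1(x) y' + P_2(x) y = 0 with P_1(x) = -1 + 3/x and P_2(x) = -3/x - 3/x^2.
x = 0 is a singular point because the y'-coefficient -1 + 3/x has a pole at x = 0 and the y-coefficient -3/x - 3/x^2 has a pole at x = 0.
It is a regular singular point because x P_1(x) = p(x) = 3 - x and x^2 P_2(x) = q(x) = -3x - 3 are polynomials, hence analytic at x = 0.
p(0) = 3,  q(0) = -3.
Indicial equation: r(r-1) + p(0) r + q(0) = 0, i.e. r^2 + (p(0) - 1) r + q(0) = 0, i.e. r^2 + 2 r - 3 = 0.
Discriminant: (2)^2 - 4(-3) = 16, so r = (-2 ± 4)/2.
Solving: r_1 = 1, r_2 = -3.

indicial: r^2 + 2 r - 3 = 0; roots r_1 = 1, r_2 = -3


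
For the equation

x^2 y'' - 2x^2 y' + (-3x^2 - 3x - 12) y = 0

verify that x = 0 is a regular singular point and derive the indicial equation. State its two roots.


Divide by x^2 to reach normal form y'' + P_1(x) y' + P_2(x) y = 0 with P_1(x) = -2 and P_2(x) = -3 - 3/x - 12/x^2.
x = 0 is a singular point because the y-coefficient -3 - 3/x - 12/x^2 has a pole at x = 0.
It is a regular singular point because x P_1(x) = p(x) = -2x and x^2 P_2(x) = q(x) = -3x^2 - 3x - 12 are polynomials, hence analytic at x = 0.
p(0) = 0,  q(0) = -12.
Indicial equation: r(r-1) + p(0) r + q(0) = 0, i.e. r^2 + (p(0) - 1) r + q(0) = 0, i.e. r^2 - 1 r - 12 = 0.
Discriminant: (-1)^2 - 4(-12) = 49, so r = (1 ± 7)/2.
Solving: r_1 = 4, r_2 = -3.

indicial: r^2 - 1 r - 12 = 0; roots r_1 = 4, r_2 = -3


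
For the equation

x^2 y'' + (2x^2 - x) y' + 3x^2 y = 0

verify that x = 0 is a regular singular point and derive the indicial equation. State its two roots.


Divide by x^2 to reach normal form y'' + P_1(x) y' + P_2(x) y = 0 with P_1(x) = 2 - 1/x and P_2(x) = 3.
x = 0 is a singular point because the y'-coefficient 2 - 1/x has a pole at x = 0.
It is a regular singular point because x P_1(x) = p(x) = 2x - 1 and x^2 P_2(x) = q(x) = 3x^2 are polynomials, hence analytic at x = 0.
p(0) = -1,  q(0) = 0.
Indicial equation: r(r-1) + p(0) r + q(0) = 0, i.e. r^2 + (p(0) - 1) r + q(0) = 0, i.e. r^2 - 2 r = 0.
Discriminant: (-2)^2 - 4(0) = 4, so r = (2 ± 2)/2.
Solving: r_1 = 2, r_2 = 0.

indicial: r^2 - 2 r = 0; roots r_1 = 2, r_2 = 0


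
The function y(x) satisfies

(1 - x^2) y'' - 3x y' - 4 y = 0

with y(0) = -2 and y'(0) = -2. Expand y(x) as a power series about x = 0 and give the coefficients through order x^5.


Ansatz: y(x) = sum_{n>=0} a_n x^n, so y'(x) = sum_{n>=1} n a_n x^(n-1) and y''(x) = sum_{n>=2} n(n-1) a_n x^(n-2).
Substitute into P(x) y'' + Q(x) y' + R(x) y = 0 with P(x) = 1 - x^2, Q(x) = -3x, R(x) = -4, and match powers of x.
Initial conditions: a_0 = -2, a_1 = -2.
Setting the coefficient of each power of x to zero and solving order by order (substituting the coefficients already found):
  x^0: 2 a_2 - 4 a_0 = 0  ->  2 a_2 = 4 a_0 = -8  ->  a_2 = -4
  x^1: 6 a_3 - 7 a_1 = 0  ->  6 a_3 = 7 a_1 = -14  ->  a_3 = -7/3
  x^2: 12 a_4 - 12 a_2 = 0  ->  12 a_4 = 12 a_2 = -48  ->  a_4 = -4
  x^3: 20 a_5 - 19 a_3 = 0  ->  20 a_5 = 19 a_3 = -133/3  ->  a_5 = -133/60
Truncated series: y(x) = -2 - 2 x - 4 x^2 - (7/3) x^3 - 4 x^4 - (133/60) x^5 + O(x^6).

a_0 = -2; a_1 = -2; a_2 = -4; a_3 = -7/3; a_4 = -4; a_5 = -133/60


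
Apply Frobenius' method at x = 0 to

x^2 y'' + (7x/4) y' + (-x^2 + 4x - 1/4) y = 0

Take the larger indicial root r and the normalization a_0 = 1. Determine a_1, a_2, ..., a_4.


Write in Frobenius form y'' + (p(x)/x) y' + (q(x)/x^2) y = 0:
  p(x) = 7/4,  q(x) = -x^2 + 4x - 1/4.
Indicial equation: r(r-1) + (7/4) r + (-1/4) = 0 -> roots r_1 = 1/4, r_2 = -1.
Take r = r_1 = 1/4. Let y(x) = x^r sum_{n>=0} a_n x^n with a_0 = 1.
Substitute y = x^r sum a_n x^n and match x^{r+n}. The recurrence is
  D(n) a_n + 4 a_{n-1} - 1 a_{n-2} = 0,  where D(n) = (r+n)(r+n-1) + (7/4)(r+n) + (-1/4).
  a_n = [-4 a_{n-1} + 1 a_{n-2}] / D(n).
Since the indicial polynomial factors as (r - r_1)(r - r_2), D(n) = (r_1 + n - r_1)(r_1 + n - r_2) = n(n + 5/4).
Evaluating step by step (a_0 = 1):
  n = 1: D(1) = 1(1 + 5/4) = 9/4; numerator = -4(1) = -4; a_1 = (-4)/(9/4) = -16/9
  n = 2: D(2) = 2(2 + 5/4) = 13/2; numerator = -4(-16/9) + 1(1) = 73/9; a_2 = (73/9)/(13/2) = 146/117
  n = 3: D(3) = 3(3 + 5/4) = 51/4; numerator = -4(146/117) + 1(-16/9) = -88/13; a_3 = (-88/13)/(51/4) = -352/663
  n = 4: D(4) = 4(4 + 5/4) = 21; numerator = -4(-352/663) + 1(146/117) = 6706/1989; a_4 = (6706/1989)/(21) = 958/5967

r = 1/4; a_0 = 1; a_1 = -16/9; a_2 = 146/117; a_3 = -352/663; a_4 = 958/5967


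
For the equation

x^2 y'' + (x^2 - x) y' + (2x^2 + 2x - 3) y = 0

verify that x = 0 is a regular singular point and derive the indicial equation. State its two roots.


Divide by x^2 to reach normal form y'' + P_1(x) y' + P_2(x) y = 0 with P_1(x) = 1 - 1/x and P_2(x) = 2 + 2/x - 3/x^2.
x = 0 is a singular point because the y'-coefficient 1 - 1/x has a pole at x = 0 and the y-coefficient 2 + 2/x - 3/x^2 has a pole at x = 0.
It is a regular singular point because x P_1(x) = p(x) = x - 1 and x^2 P_2(x) = q(x) = 2x^2 + 2x - 3 are polynomials, hence analytic at x = 0.
p(0) = -1,  q(0) = -3.
Indicial equation: r(r-1) + p(0) r + q(0) = 0, i.e. r^2 + (p(0) - 1) r + q(0) = 0, i.e. r^2 - 2 r - 3 = 0.
Discriminant: (-2)^2 - 4(-3) = 16, so r = (2 ± 4)/2.
Solving: r_1 = 3, r_2 = -1.

indicial: r^2 - 2 r - 3 = 0; roots r_1 = 3, r_2 = -1


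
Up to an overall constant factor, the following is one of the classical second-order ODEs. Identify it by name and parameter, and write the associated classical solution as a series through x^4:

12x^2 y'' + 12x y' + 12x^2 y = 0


All three coefficients share the factor 12; dividing through by 12 gives  x^2 y'' + x y' + x^2 y = 0.
This matches the Bessel equation x^2 y'' + x y' + (x^2 - nu^2) y = 0 with nu^2 = 0, so nu = 0; the solution bounded at x = 0 is J_0(x).
Frobenius at x = 0: indicial roots ±nu; for r = nu the recurrence k(k + 2nu) c_k = -c_{k-2} gives the standard series J_nu(x) = sum_{k>=0} (-1)^k / (k! (k+nu)!) (x/2)^(2k+nu). Evaluate the first 3 terms:
  k = 0: (-1)^0 / (0! * 0! * 2^0) x^0 = 1/(1*1*1) x^0 = (1) x^0
  k = 1: (-1)^1 / (1! * 1! * 2^2) x^2 = -1/(1*1*4) x^2 = (-1/4) x^2
  k = 2: (-1)^2 / (2! * 2! * 2^4) x^4 = 1/(2*2*16) x^4 = (1/64) x^4
Hence J_0(x) = x^4/64 - x^2/4 + 1 + ....

J_0(x); series = x^4/64 - x^2/4 + 1


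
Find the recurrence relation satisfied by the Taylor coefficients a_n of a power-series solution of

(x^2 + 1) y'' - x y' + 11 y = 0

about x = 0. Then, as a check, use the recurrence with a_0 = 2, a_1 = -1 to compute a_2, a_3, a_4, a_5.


Substitute y = sum_n a_n x^n.
(1 + 1 x^2) y'' contributes (n+2)(n+1) a_{n+2} + n(n-1) a_n at x^n.
-x y'(x) contributes -n a_n at x^n.
11 y(x) contributes 11 a_n at x^n.
Matching x^n: (n+2)(n+1) a_{n+2} + (n(n-1) - n + 11) a_n = 0.
Thus a_{n+2} = (-n(n-1) + n - 11) / ((n+1)(n+2)) * a_n.

Check with a_0 = 2, a_1 = -1 (apply the recurrence for n = 0, 1, 2, 3): a_0 = 2, a_1 = -1, a_2 = -11, a_3 = 5/3, a_4 = 121/12, a_5 = -7/6.

a_(n+2) = (-n(n-1) + n - 11) / ((n+1)(n+2)) * a_n; check: a_0 = 2, a_1 = -1, a_2 = -11, a_3 = 5/3, a_4 = 121/12, a_5 = -7/6


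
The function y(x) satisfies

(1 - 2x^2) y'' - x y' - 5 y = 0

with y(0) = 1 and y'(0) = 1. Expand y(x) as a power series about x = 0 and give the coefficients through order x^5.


Ansatz: y(x) = sum_{n>=0} a_n x^n, so y'(x) = sum_{n>=1} n a_n x^(n-1) and y''(x) = sum_{n>=2} n(n-1) a_n x^(n-2).
Substitute into P(x) y'' + Q(x) y' + R(x) y = 0 with P(x) = 1 - 2x^2, Q(x) = -x, R(x) = -5, and match powers of x.
Initial conditions: a_0 = 1, a_1 = 1.
Setting the coefficient of each power of x to zero and solving order by order (substituting the coefficients already found):
  x^0: 2 a_2 - 5 a_0 = 0  ->  2 a_2 = 5 a_0 = 5  ->  a_2 = 5/2
  x^1: 6 a_3 - 6 a_1 = 0  ->  6 a_3 = 6 a_1 = 6  ->  a_3 = 1
  x^2: 12 a_4 - 11 a_2 = 0  ->  12 a_4 = 11 a_2 = 55/2  ->  a_4 = 55/24
  x^3: 20 a_5 - 20 a_3 = 0  ->  20 a_5 = 20 a_3 = 20  ->  a_5 = 1
Truncated series: y(x) = 1 + x + (5/2) x^2 + x^3 + (55/24) x^4 + x^5 + O(x^6).

a_0 = 1; a_1 = 1; a_2 = 5/2; a_3 = 1; a_4 = 55/24; a_5 = 1


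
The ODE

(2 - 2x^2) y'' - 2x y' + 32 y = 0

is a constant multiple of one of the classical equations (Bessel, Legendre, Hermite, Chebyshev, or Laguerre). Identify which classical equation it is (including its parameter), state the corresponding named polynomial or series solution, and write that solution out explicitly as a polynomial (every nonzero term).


All three coefficients share the factor 2; dividing through by 2 gives  (1 - x^2) y'' - x y' + 16 y = 0.
This matches the Chebyshev equation (1 - x^2) y'' - x y' + n^2 y = 0 (note the -x y' term, not -2x y') with n^2 = 16, so n = 4; the polynomial solution is T_4(x).
With y = sum_k a_k x^k, matching x^k gives (k+2)(k+1) a_{k+2} = (k^2 - n^2) a_k = (k - 4)(k + 4) a_k. The right side vanishes at k = 4, so the series with the parity of 4 terminates at degree 4.
Standard normalization: leading coefficient of T_n is 2^(n-1), so a_4 = 2^3 = 8. Work downward with a_k = (k+1)(k+2) a_{k+2} / ((k - 4)(k + 4)):
  a_2 = (3)(4)(8) / ((2 - 4)(2 + 4)) = 96/(-12) = -8
  a_0 = (1)(2)(-8) / ((0 - 4)(0 + 4)) = -16/(-16) = 1
Hence T_4(x) = 8 x^4 - 8 x^2 + 1.

T_4(x); series = 8 x^4 - 8 x^2 + 1


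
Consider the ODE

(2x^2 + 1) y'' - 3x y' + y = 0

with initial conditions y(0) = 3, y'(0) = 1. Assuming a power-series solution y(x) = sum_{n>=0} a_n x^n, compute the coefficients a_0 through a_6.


Ansatz: y(x) = sum_{n>=0} a_n x^n, so y'(x) = sum_{n>=1} n a_n x^(n-1) and y''(x) = sum_{n>=2} n(n-1) a_n x^(n-2).
Substitute into P(x) y'' + Q(x) y' + R(x) y = 0 with P(x) = 2x^2 + 1, Q(x) = -3x, R(x) = 1, and match powers of x.
Initial conditions: a_0 = 3, a_1 = 1.
Setting the coefficient of each power of x to zero and solving order by order (substituting the coefficients already found):
  x^0: 2 a_2 + a_0 = 0  ->  2 a_2 = -a_0 = -3  ->  a_2 = -3/2
  x^1: 6 a_3 - 2 a_1 = 0  ->  6 a_3 = 2 a_1 = 2  ->  a_3 = 1/3
  x^2: 12 a_4 - a_2 = 0  ->  12 a_4 = a_2 = -3/2  ->  a_4 = -1/8
  x^3: 20 a_5 + 4 a_3 = 0  ->  20 a_5 = -4 a_3 = -4/3  ->  a_5 = -1/15
  x^4: 30 a_6 + 13 a_4 = 0  ->  30 a_6 = -13 a_4 = 13/8  ->  a_6 = 13/240
Truncated series: y(x) = 3 + x - (3/2) x^2 + (1/3) x^3 - (1/8) x^4 - (1/15) x^5 + (13/240) x^6 + O(x^7).

a_0 = 3; a_1 = 1; a_2 = -3/2; a_3 = 1/3; a_4 = -1/8; a_5 = -1/15; a_6 = 13/240


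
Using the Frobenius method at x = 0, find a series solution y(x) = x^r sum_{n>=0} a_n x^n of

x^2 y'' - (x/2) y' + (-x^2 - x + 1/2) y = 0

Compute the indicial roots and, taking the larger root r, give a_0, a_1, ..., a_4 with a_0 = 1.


Write in Frobenius form y'' + (p(x)/x) y' + (q(x)/x^2) y = 0:
  p(x) = -1/2,  q(x) = -x^2 - x + 1/2.
Indicial equation: r(r-1) + (-1/2) r + (1/2) = 0 -> roots r_1 = 1, r_2 = 1/2.
Take r = r_1 = 1. Let y(x) = x^r sum_{n>=0} a_n x^n with a_0 = 1.
Substitute y = x^r sum a_n x^n and match x^{r+n}. The recurrence is
  D(n) a_n - 1 a_{n-1} - 1 a_{n-2} = 0,  where D(n) = (r+n)(r+n-1) + (-1/2)(r+n) + (1/2).
  a_n = [1 a_{n-1} + 1 a_{n-2}] / D(n).
Since the indicial polynomial factors as (r - r_1)(r - r_2), D(n) = (r_1 + n - r_1)(r_1 + n - r_2) = n(n + 1/2).
Evaluating step by step (a_0 = 1):
  n = 1: D(1) = 1(1 + 1/2) = 3/2; numerator = 1(1) = 1; a_1 = (1)/(3/2) = 2/3
  n = 2: D(2) = 2(2 + 1/2) = 5; numerator = 1(2/3) + 1(1) = 5/3; a_2 = (5/3)/(5) = 1/3
  n = 3: D(3) = 3(3 + 1/2) = 21/2; numerator = 1(1/3) + 1(2/3) = 1; a_3 = (1)/(21/2) = 2/21
  n = 4: D(4) = 4(4 + 1/2) = 18; numerator = 1(2/21) + 1(1/3) = 3/7; a_4 = (3/7)/(18) = 1/42

r = 1; a_0 = 1; a_1 = 2/3; a_2 = 1/3; a_3 = 2/21; a_4 = 1/42


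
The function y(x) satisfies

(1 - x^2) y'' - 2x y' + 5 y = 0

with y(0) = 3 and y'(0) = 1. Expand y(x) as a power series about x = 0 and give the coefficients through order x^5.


Ansatz: y(x) = sum_{n>=0} a_n x^n, so y'(x) = sum_{n>=1} n a_n x^(n-1) and y''(x) = sum_{n>=2} n(n-1) a_n x^(n-2).
Substitute into P(x) y'' + Q(x) y' + R(x) y = 0 with P(x) = 1 - x^2, Q(x) = -2x, R(x) = 5, and match powers of x.
Initial conditions: a_0 = 3, a_1 = 1.
Setting the coefficient of each power of x to zero and solving order by order (substituting the coefficients already found):
  x^0: 2 a_2 + 5 a_0 = 0  ->  2 a_2 = -5 a_0 = -15  ->  a_2 = -15/2
  x^1: 6 a_3 + 3 a_1 = 0  ->  6 a_3 = -3 a_1 = -3  ->  a_3 = -1/2
  x^2: 12 a_4 - a_2 = 0  ->  12 a_4 = a_2 = -15/2  ->  a_4 = -5/8
  x^3: 20 a_5 - 7 a_3 = 0  ->  20 a_5 = 7 a_3 = -7/2  ->  a_5 = -7/40
Truncated series: y(x) = 3 + x - (15/2) x^2 - (1/2) x^3 - (5/8) x^4 - (7/40) x^5 + O(x^6).

a_0 = 3; a_1 = 1; a_2 = -15/2; a_3 = -1/2; a_4 = -5/8; a_5 = -7/40


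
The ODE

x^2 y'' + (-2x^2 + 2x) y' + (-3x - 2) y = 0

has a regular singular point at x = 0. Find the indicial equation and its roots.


Divide by x^2 to reach normal form y'' + P_1(x) y' + P_2(x) y = 0 with P_1(x) = -2 + 2/x and P_2(x) = -3/x - 2/x^2.
x = 0 is a singular point because the y'-coefficient -2 + 2/x has a pole at x = 0 and the y-coefficient -3/x - 2/x^2 has a pole at x = 0.
It is a regular singular point because x P_1(x) = p(x) = 2 - 2x and x^2 P_2(x) = q(x) = -3x - 2 are polynomials, hence analytic at x = 0.
p(0) = 2,  q(0) = -2.
Indicial equation: r(r-1) + p(0) r + q(0) = 0, i.e. r^2 + (p(0) - 1) r + q(0) = 0, i.e. r^2 + 1 r - 2 = 0.
Discriminant: (1)^2 - 4(-2) = 9, so r = (-1 ± 3)/2.
Solving: r_1 = 1, r_2 = -2.

indicial: r^2 + 1 r - 2 = 0; roots r_1 = 1, r_2 = -2


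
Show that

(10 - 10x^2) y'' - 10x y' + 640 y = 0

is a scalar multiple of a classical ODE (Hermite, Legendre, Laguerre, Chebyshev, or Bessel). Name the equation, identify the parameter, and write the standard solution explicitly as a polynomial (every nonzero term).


All three coefficients share the factor 10; dividing through by 10 gives  (1 - x^2) y'' - x y' + 64 y = 0.
This matches the Chebyshev equation (1 - x^2) y'' - x y' + n^2 y = 0 (note the -x y' term, not -2x y') with n^2 = 64, so n = 8; the polynomial solution is T_8(x).
With y = sum_k a_k x^k, matching x^k gives (k+2)(k+1) a_{k+2} = (k^2 - n^2) a_k = (k - 8)(k + 8) a_k. The right side vanishes at k = 8, so the series with the parity of 8 terminates at degree 8.
Standard normalization: leading coefficient of T_n is 2^(n-1), so a_8 = 2^7 = 128. Work downward with a_k = (k+1)(k+2) a_{k+2} / ((k - 8)(k + 8)):
  a_6 = (7)(8)(128) / ((6 - 8)(6 + 8)) = 7168/(-28) = -256
  a_4 = (5)(6)(-256) / ((4 - 8)(4 + 8)) = -7680/(-48) = 160
  a_2 = (3)(4)(160) / ((2 - 8)(2 + 8)) = 1920/(-60) = -32
  a_0 = (1)(2)(-32) / ((0 - 8)(0 + 8)) = -64/(-64) = 1
Hence T_8(x) = 128 x^8 - 256 x^6 + 160 x^4 - 32 x^2 + 1.

T_8(x); series = 128 x^8 - 256 x^6 + 160 x^4 - 32 x^2 + 1


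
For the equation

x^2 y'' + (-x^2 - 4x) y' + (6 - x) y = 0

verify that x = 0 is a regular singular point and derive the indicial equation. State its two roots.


Divide by x^2 to reach normal form y'' + P_1(x) y' + P_2(x) y = 0 with P_1(x) = -1 - 4/x and P_2(x) = -1/x + 6/x^2.
x = 0 is a singular point because the y'-coefficient -1 - 4/x has a pole at x = 0 and the y-coefficient -1/x + 6/x^2 has a pole at x = 0.
It is a regular singular point because x P_1(x) = p(x) = -x - 4 and x^2 P_2(x) = q(x) = 6 - x are polynomials, hence analytic at x = 0.
p(0) = -4,  q(0) = 6.
Indicial equation: r(r-1) + p(0) r + q(0) = 0, i.e. r^2 + (p(0) - 1) r + q(0) = 0, i.e. r^2 - 5 r + 6 = 0.
Discriminant: (-5)^2 - 4(6) = 1, so r = (5 ± 1)/2.
Solving: r_1 = 3, r_2 = 2.

indicial: r^2 - 5 r + 6 = 0; roots r_1 = 3, r_2 = 2


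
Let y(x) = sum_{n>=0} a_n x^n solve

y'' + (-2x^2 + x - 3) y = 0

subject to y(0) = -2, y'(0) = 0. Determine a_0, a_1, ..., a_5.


Ansatz: y(x) = sum_{n>=0} a_n x^n, so y'(x) = sum_{n>=1} n a_n x^(n-1) and y''(x) = sum_{n>=2} n(n-1) a_n x^(n-2).
Substitute into P(x) y'' + Q(x) y' + R(x) y = 0 with P(x) = 1, Q(x) = 0, R(x) = -2x^2 + x - 3, and match powers of x.
Initial conditions: a_0 = -2, a_1 = 0.
Setting the coefficient of each power of x to zero and solving order by order (substituting the coefficients already found):
  x^0: 2 a_2 - 3 a_0 = 0  ->  2 a_2 = 3 a_0 = -6  ->  a_2 = -3
  x^1: 6 a_3 - 3 a_1 + a_0 = 0  ->  6 a_3 = 3 a_1 - a_0 = 2  ->  a_3 = 1/3
  x^2: 12 a_4 - 3 a_2 + a_1 - 2 a_0 = 0  ->  12 a_4 = 3 a_2 - a_1 + 2 a_0 = -13  ->  a_4 = -13/12
  x^3: 20 a_5 - 3 a_3 + a_2 - 2 a_1 = 0  ->  20 a_5 = 3 a_3 - a_2 + 2 a_1 = 4  ->  a_5 = 1/5
Truncated series: y(x) = -2 - 3 x^2 + (1/3) x^3 - (13/12) x^4 + (1/5) x^5 + O(x^6).

a_0 = -2; a_1 = 0; a_2 = -3; a_3 = 1/3; a_4 = -13/12; a_5 = 1/5


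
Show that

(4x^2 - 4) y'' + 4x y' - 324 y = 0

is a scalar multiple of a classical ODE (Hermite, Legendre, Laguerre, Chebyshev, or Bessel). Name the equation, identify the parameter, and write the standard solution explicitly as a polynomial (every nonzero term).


All three coefficients share the factor -4; dividing through by -4 gives  (1 - x^2) y'' - x y' + 81 y = 0.
This matches the Chebyshev equation (1 - x^2) y'' - x y' + n^2 y = 0 (note the -x y' term, not -2x y') with n^2 = 81, so n = 9; the polynomial solution is T_9(x).
With y = sum_k a_k x^k, matching x^k gives (k+2)(k+1) a_{k+2} = (k^2 - n^2) a_k = (k - 9)(k + 9) a_k. The right side vanishes at k = 9, so the series with the parity of 9 terminates at degree 9.
Standard normalization: leading coefficient of T_n is 2^(n-1), so a_9 = 2^8 = 256. Work downward with a_k = (k+1)(k+2) a_{k+2} / ((k - 9)(k + 9)):
  a_7 = (8)(9)(256) / ((7 - 9)(7 + 9)) = 18432/(-32) = -576
  a_5 = (6)(7)(-576) / ((5 - 9)(5 + 9)) = -24192/(-56) = 432
  a_3 = (4)(5)(432) / ((3 - 9)(3 + 9)) = 8640/(-72) = -120
  a_1 = (2)(3)(-120) / ((1 - 9)(1 + 9)) = -720/(-80) = 9
Hence T_9(x) = 256 x^9 - 576 x^7 + 432 x^5 - 120 x^3 + 9 x.

T_9(x); series = 256 x^9 - 576 x^7 + 432 x^5 - 120 x^3 + 9 x


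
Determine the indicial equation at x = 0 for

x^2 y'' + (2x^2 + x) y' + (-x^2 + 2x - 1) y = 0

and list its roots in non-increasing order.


Divide by x^2 to reach normal form y'' + P_1(x) y' + P_2(x) y = 0 with P_1(x) = 2 + 1/x and P_2(x) = -1 + 2/x - 1/x^2.
x = 0 is a singular point because the y'-coefficient 2 + 1/x has a pole at x = 0 and the y-coefficient -1 + 2/x - 1/x^2 has a pole at x = 0.
It is a regular singular point because x P_1(x) = p(x) = 2x + 1 and x^2 P_2(x) = q(x) = -x^2 + 2x - 1 are polynomials, hence analytic at x = 0.
p(0) = 1,  q(0) = -1.
Indicial equation: r(r-1) + p(0) r + q(0) = 0, i.e. r^2 + (p(0) - 1) r + q(0) = 0, i.e. r^2 - 1 = 0.
Discriminant: (0)^2 - 4(-1) = 4, so r = (0 ± 2)/2.
Solving: r_1 = 1, r_2 = -1.

indicial: r^2 - 1 = 0; roots r_1 = 1, r_2 = -1


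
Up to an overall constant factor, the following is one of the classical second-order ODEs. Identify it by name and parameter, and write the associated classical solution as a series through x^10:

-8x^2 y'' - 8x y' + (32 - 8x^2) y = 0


All three coefficients share the factor -8; dividing through by -8 gives  x^2 y'' + x y' + (x^2 - 4) y = 0.
This matches the Bessel equation x^2 y'' + x y' + (x^2 - nu^2) y = 0 with nu^2 = 4, so nu = 2; the solution bounded at x = 0 is J_2(x).
Frobenius at x = 0: indicial roots ±nu; for r = nu the recurrence k(k + 2nu) c_k = -c_{k-2} gives the standard series J_nu(x) = sum_{k>=0} (-1)^k / (k! (k+nu)!) (x/2)^(2k+nu). Evaluate the first 5 terms:
  k = 0: (-1)^0 / (0! * 2! * 2^2) x^2 = 1/(1*2*4) x^2 = (1/8) x^2
  k = 1: (-1)^1 / (1! * 3! * 2^4) x^4 = -1/(1*6*16) x^4 = (-1/96) x^4
  k = 2: (-1)^2 / (2! * 4! * 2^6) x^6 = 1/(2*24*64) x^6 = (1/3072) x^6
  k = 3: (-1)^3 / (3! * 5! * 2^8) x^8 = -1/(6*120*256) x^8 = (-1/184320) x^8
  k = 4: (-1)^4 / (4! * 6! * 2^10) x^10 = 1/(24*720*1024) x^10 = (1/17694720) x^10
Hence J_2(x) = x^10/17694720 - x^8/184320 + x^6/3072 - x^4/96 + x^2/8 + ....

J_2(x); series = x^10/17694720 - x^8/184320 + x^6/3072 - x^4/96 + x^2/8


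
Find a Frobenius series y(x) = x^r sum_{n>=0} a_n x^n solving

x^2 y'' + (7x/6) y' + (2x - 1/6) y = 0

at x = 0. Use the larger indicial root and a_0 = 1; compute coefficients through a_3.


Write in Frobenius form y'' + (p(x)/x) y' + (q(x)/x^2) y = 0:
  p(x) = 7/6,  q(x) = 2x - 1/6.
Indicial equation: r(r-1) + (7/6) r + (-1/6) = 0 -> roots r_1 = 1/3, r_2 = -1/2.
Take r = r_1 = 1/3. Let y(x) = x^r sum_{n>=0} a_n x^n with a_0 = 1.
Substitute y = x^r sum a_n x^n and match x^{r+n}. The recurrence is
  D(n) a_n + 2 a_{n-1} = 0,  where D(n) = (r+n)(r+n-1) + (7/6)(r+n) + (-1/6).
  a_n = -2 / D(n) * a_{n-1}.
Since the indicial polynomial factors as (r - r_1)(r - r_2), D(n) = (r_1 + n - r_1)(r_1 + n - r_2) = n(n + 5/6).
Evaluating step by step (a_0 = 1):
  n = 1: D(1) = 1(1 + 5/6) = 11/6; numerator = -2(1) = -2; a_1 = (-2)/(11/6) = -12/11
  n = 2: D(2) = 2(2 + 5/6) = 17/3; numerator = -2(-12/11) = 24/11; a_2 = (24/11)/(17/3) = 72/187
  n = 3: D(3) = 3(3 + 5/6) = 23/2; numerator = -2(72/187) = -144/187; a_3 = (-144/187)/(23/2) = -288/4301

r = 1/3; a_0 = 1; a_1 = -12/11; a_2 = 72/187; a_3 = -288/4301


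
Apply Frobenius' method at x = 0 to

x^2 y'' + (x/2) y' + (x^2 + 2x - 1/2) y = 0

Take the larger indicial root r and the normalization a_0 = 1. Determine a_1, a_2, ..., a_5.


Write in Frobenius form y'' + (p(x)/x) y' + (q(x)/x^2) y = 0:
  p(x) = 1/2,  q(x) = x^2 + 2x - 1/2.
Indicial equation: r(r-1) + (1/2) r + (-1/2) = 0 -> roots r_1 = 1, r_2 = -1/2.
Take r = r_1 = 1. Let y(x) = x^r sum_{n>=0} a_n x^n with a_0 = 1.
Substitute y = x^r sum a_n x^n and match x^{r+n}. The recurrence is
  D(n) a_n + 2 a_{n-1} + 1 a_{n-2} = 0,  where D(n) = (r+n)(r+n-1) + (1/2)(r+n) + (-1/2).
  a_n = [-2 a_{n-1} - 1 a_{n-2}] / D(n).
Since the indicial polynomial factors as (r - r_1)(r - r_2), D(n) = (r_1 + n - r_1)(r_1 + n - r_2) = n(n + 3/2).
Evaluating step by step (a_0 = 1):
  n = 1: D(1) = 1(1 + 3/2) = 5/2; numerator = -2(1) = -2; a_1 = (-2)/(5/2) = -4/5
  n = 2: D(2) = 2(2 + 3/2) = 7; numerator = -2(-4/5) - 1(1) = 3/5; a_2 = (3/5)/(7) = 3/35
  n = 3: D(3) = 3(3 + 3/2) = 27/2; numerator = -2(3/35) - 1(-4/5) = 22/35; a_3 = (22/35)/(27/2) = 44/945
  n = 4: D(4) = 4(4 + 3/2) = 22; numerator = -2(44/945) - 1(3/35) = -169/945; a_4 = (-169/945)/(22) = -169/20790
  n = 5: D(5) = 5(5 + 3/2) = 65/2; numerator = -2(-169/20790) - 1(44/945) = -1/33; a_5 = (-1/33)/(65/2) = -2/2145

r = 1; a_0 = 1; a_1 = -4/5; a_2 = 3/35; a_3 = 44/945; a_4 = -169/20790; a_5 = -2/2145


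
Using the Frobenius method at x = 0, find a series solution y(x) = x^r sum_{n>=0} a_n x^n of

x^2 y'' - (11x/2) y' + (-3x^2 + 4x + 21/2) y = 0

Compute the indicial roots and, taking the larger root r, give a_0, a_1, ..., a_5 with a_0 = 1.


Write in Frobenius form y'' + (p(x)/x) y' + (q(x)/x^2) y = 0:
  p(x) = -11/2,  q(x) = -3x^2 + 4x + 21/2.
Indicial equation: r(r-1) + (-11/2) r + (21/2) = 0 -> roots r_1 = 7/2, r_2 = 3.
Take r = r_1 = 7/2. Let y(x) = x^r sum_{n>=0} a_n x^n with a_0 = 1.
Substitute y = x^r sum a_n x^n and match x^{r+n}. The recurrence is
  D(n) a_n + 4 a_{n-1} - 3 a_{n-2} = 0,  where D(n) = (r+n)(r+n-1) + (-11/2)(r+n) + (21/2).
  a_n = [-4 a_{n-1} + 3 a_{n-2}] / D(n).
Since the indicial polynomial factors as (r - r_1)(r - r_2), D(n) = (r_1 + n - r_1)(r_1 + n - r_2) = n(n + 1/2).
Evaluating step by step (a_0 = 1):
  n = 1: D(1) = 1(1 + 1/2) = 3/2; numerator = -4(1) = -4; a_1 = (-4)/(3/2) = -8/3
  n = 2: D(2) = 2(2 + 1/2) = 5; numerator = -4(-8/3) + 3(1) = 41/3; a_2 = (41/3)/(5) = 41/15
  n = 3: D(3) = 3(3 + 1/2) = 21/2; numerator = -4(41/15) + 3(-8/3) = -284/15; a_3 = (-284/15)/(21/2) = -568/315
  n = 4: D(4) = 4(4 + 1/2) = 18; numerator = -4(-568/315) + 3(41/15) = 971/63; a_4 = (971/63)/(18) = 971/1134
  n = 5: D(5) = 5(5 + 1/2) = 55/2; numerator = -4(971/1134) + 3(-568/315) = -3578/405; a_5 = (-3578/405)/(55/2) = -7156/22275

r = 7/2; a_0 = 1; a_1 = -8/3; a_2 = 41/15; a_3 = -568/315; a_4 = 971/1134; a_5 = -7156/22275


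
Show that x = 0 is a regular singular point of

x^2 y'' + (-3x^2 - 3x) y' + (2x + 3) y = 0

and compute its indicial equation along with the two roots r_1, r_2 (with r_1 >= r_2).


Divide by x^2 to reach normal form y'' + P_1(x) y' + P_2(x) y = 0 with P_1(x) = -3 - 3/x and P_2(x) = 2/x + 3/x^2.
x = 0 is a singular point because the y'-coefficient -3 - 3/x has a pole at x = 0 and the y-coefficient 2/x + 3/x^2 has a pole at x = 0.
It is a regular singular point because x P_1(x) = p(x) = -3x - 3 and x^2 P_2(x) = q(x) = 2x + 3 are polynomials, hence analytic at x = 0.
p(0) = -3,  q(0) = 3.
Indicial equation: r(r-1) + p(0) r + q(0) = 0, i.e. r^2 + (p(0) - 1) r + q(0) = 0, i.e. r^2 - 4 r + 3 = 0.
Discriminant: (-4)^2 - 4(3) = 4, so r = (4 ± 2)/2.
Solving: r_1 = 3, r_2 = 1.

indicial: r^2 - 4 r + 3 = 0; roots r_1 = 3, r_2 = 1


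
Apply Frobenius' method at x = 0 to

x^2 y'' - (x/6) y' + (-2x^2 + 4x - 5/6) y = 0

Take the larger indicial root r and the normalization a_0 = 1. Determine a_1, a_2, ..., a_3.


Write in Frobenius form y'' + (p(x)/x) y' + (q(x)/x^2) y = 0:
  p(x) = -1/6,  q(x) = -2x^2 + 4x - 5/6.
Indicial equation: r(r-1) + (-1/6) r + (-5/6) = 0 -> roots r_1 = 5/3, r_2 = -1/2.
Take r = r_1 = 5/3. Let y(x) = x^r sum_{n>=0} a_n x^n with a_0 = 1.
Substitute y = x^r sum a_n x^n and match x^{r+n}. The recurrence is
  D(n) a_n + 4 a_{n-1} - 2 a_{n-2} = 0,  where D(n) = (r+n)(r+n-1) + (-1/6)(r+n) + (-5/6).
  a_n = [-4 a_{n-1} + 2 a_{n-2}] / D(n).
Since the indicial polynomial factors as (r - r_1)(r - r_2), D(n) = (r_1 + n - r_1)(r_1 + n - r_2) = n(n + 13/6).
Evaluating step by step (a_0 = 1):
  n = 1: D(1) = 1(1 + 13/6) = 19/6; numerator = -4(1) = -4; a_1 = (-4)/(19/6) = -24/19
  n = 2: D(2) = 2(2 + 13/6) = 25/3; numerator = -4(-24/19) + 2(1) = 134/19; a_2 = (134/19)/(25/3) = 402/475
  n = 3: D(3) = 3(3 + 13/6) = 31/2; numerator = -4(402/475) + 2(-24/19) = -2808/475; a_3 = (-2808/475)/(31/2) = -5616/14725

r = 5/3; a_0 = 1; a_1 = -24/19; a_2 = 402/475; a_3 = -5616/14725


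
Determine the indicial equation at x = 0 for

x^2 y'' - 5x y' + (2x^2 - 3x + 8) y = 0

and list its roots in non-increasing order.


Divide by x^2 to reach normal form y'' + P_1(x) y' + P_2(x) y = 0 with P_1(x) = -5/x and P_2(x) = 2 - 3/x + 8/x^2.
x = 0 is a singular point because the y'-coefficient -5/x has a pole at x = 0 and the y-coefficient 2 - 3/x + 8/x^2 has a pole at x = 0.
It is a regular singular point because x P_1(x) = p(x) = -5 and x^2 P_2(x) = q(x) = 2x^2 - 3x + 8 are polynomials, hence analytic at x = 0.
p(0) = -5,  q(0) = 8.
Indicial equation: r(r-1) + p(0) r + q(0) = 0, i.e. r^2 + (p(0) - 1) r + q(0) = 0, i.e. r^2 - 6 r + 8 = 0.
Discriminant: (-6)^2 - 4(8) = 4, so r = (6 ± 2)/2.
Solving: r_1 = 4, r_2 = 2.

indicial: r^2 - 6 r + 8 = 0; roots r_1 = 4, r_2 = 2


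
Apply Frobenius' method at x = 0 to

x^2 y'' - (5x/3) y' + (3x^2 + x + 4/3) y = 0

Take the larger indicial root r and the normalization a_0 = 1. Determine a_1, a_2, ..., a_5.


Write in Frobenius form y'' + (p(x)/x) y' + (q(x)/x^2) y = 0:
  p(x) = -5/3,  q(x) = 3x^2 + x + 4/3.
Indicial equation: r(r-1) + (-5/3) r + (4/3) = 0 -> roots r_1 = 2, r_2 = 2/3.
Take r = r_1 = 2. Let y(x) = x^r sum_{n>=0} a_n x^n with a_0 = 1.
Substitute y = x^r sum a_n x^n and match x^{r+n}. The recurrence is
  D(n) a_n + 1 a_{n-1} + 3 a_{n-2} = 0,  where D(n) = (r+n)(r+n-1) + (-5/3)(r+n) + (4/3).
  a_n = [-1 a_{n-1} - 3 a_{n-2}] / D(n).
Since the indicial polynomial factors as (r - r_1)(r - r_2), D(n) = (r_1 + n - r_1)(r_1 + n - r_2) = n(n + 4/3).
Evaluating step by step (a_0 = 1):
  n = 1: D(1) = 1(1 + 4/3) = 7/3; numerator = -1(1) = -1; a_1 = (-1)/(7/3) = -3/7
  n = 2: D(2) = 2(2 + 4/3) = 20/3; numerator = -1(-3/7) - 3(1) = -18/7; a_2 = (-18/7)/(20/3) = -27/70
  n = 3: D(3) = 3(3 + 4/3) = 13; numerator = -1(-27/70) - 3(-3/7) = 117/70; a_3 = (117/70)/(13) = 9/70
  n = 4: D(4) = 4(4 + 4/3) = 64/3; numerator = -1(9/70) - 3(-27/70) = 36/35; a_4 = (36/35)/(64/3) = 27/560
  n = 5: D(5) = 5(5 + 4/3) = 95/3; numerator = -1(27/560) - 3(9/70) = -243/560; a_5 = (-243/560)/(95/3) = -729/53200

r = 2; a_0 = 1; a_1 = -3/7; a_2 = -27/70; a_3 = 9/70; a_4 = 27/560; a_5 = -729/53200


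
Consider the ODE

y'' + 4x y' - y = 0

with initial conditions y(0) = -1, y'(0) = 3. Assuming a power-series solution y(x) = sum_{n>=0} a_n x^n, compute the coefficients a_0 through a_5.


Ansatz: y(x) = sum_{n>=0} a_n x^n, so y'(x) = sum_{n>=1} n a_n x^(n-1) and y''(x) = sum_{n>=2} n(n-1) a_n x^(n-2).
Substitute into P(x) y'' + Q(x) y' + R(x) y = 0 with P(x) = 1, Q(x) = 4x, R(x) = -1, and match powers of x.
Initial conditions: a_0 = -1, a_1 = 3.
Setting the coefficient of each power of x to zero and solving order by order (substituting the coefficients already found):
  x^0: 2 a_2 - a_0 = 0  ->  2 a_2 = a_0 = -1  ->  a_2 = -1/2
  x^1: 6 a_3 + 3 a_1 = 0  ->  6 a_3 = -3 a_1 = -9  ->  a_3 = -3/2
  x^2: 12 a_4 + 7 a_2 = 0  ->  12 a_4 = -7 a_2 = 7/2  ->  a_4 = 7/24
  x^3: 20 a_5 + 11 a_3 = 0  ->  20 a_5 = -11 a_3 = 33/2  ->  a_5 = 33/40
Truncated series: y(x) = -1 + 3 x - (1/2) x^2 - (3/2) x^3 + (7/24) x^4 + (33/40) x^5 + O(x^6).

a_0 = -1; a_1 = 3; a_2 = -1/2; a_3 = -3/2; a_4 = 7/24; a_5 = 33/40


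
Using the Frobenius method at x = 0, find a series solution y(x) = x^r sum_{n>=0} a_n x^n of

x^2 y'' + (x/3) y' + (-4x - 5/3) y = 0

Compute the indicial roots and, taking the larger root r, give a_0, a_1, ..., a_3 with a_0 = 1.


Write in Frobenius form y'' + (p(x)/x) y' + (q(x)/x^2) y = 0:
  p(x) = 1/3,  q(x) = -4x - 5/3.
Indicial equation: r(r-1) + (1/3) r + (-5/3) = 0 -> roots r_1 = 5/3, r_2 = -1.
Take r = r_1 = 5/3. Let y(x) = x^r sum_{n>=0} a_n x^n with a_0 = 1.
Substitute y = x^r sum a_n x^n and match x^{r+n}. The recurrence is
  D(n) a_n - 4 a_{n-1} = 0,  where D(n) = (r+n)(r+n-1) + (1/3)(r+n) + (-5/3).
  a_n = 4 / D(n) * a_{n-1}.
Since the indicial polynomial factors as (r - r_1)(r - r_2), D(n) = (r_1 + n - r_1)(r_1 + n - r_2) = n(n + 8/3).
Evaluating step by step (a_0 = 1):
  n = 1: D(1) = 1(1 + 8/3) = 11/3; numerator = 4(1) = 4; a_1 = (4)/(11/3) = 12/11
  n = 2: D(2) = 2(2 + 8/3) = 28/3; numerator = 4(12/11) = 48/11; a_2 = (48/11)/(28/3) = 36/77
  n = 3: D(3) = 3(3 + 8/3) = 17; numerator = 4(36/77) = 144/77; a_3 = (144/77)/(17) = 144/1309

r = 5/3; a_0 = 1; a_1 = 12/11; a_2 = 36/77; a_3 = 144/1309


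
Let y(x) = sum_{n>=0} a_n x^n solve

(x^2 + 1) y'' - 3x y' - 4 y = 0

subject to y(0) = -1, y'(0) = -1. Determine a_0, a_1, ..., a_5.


Ansatz: y(x) = sum_{n>=0} a_n x^n, so y'(x) = sum_{n>=1} n a_n x^(n-1) and y''(x) = sum_{n>=2} n(n-1) a_n x^(n-2).
Substitute into P(x) y'' + Q(x) y' + R(x) y = 0 with P(x) = x^2 + 1, Q(x) = -3x, R(x) = -4, and match powers of x.
Initial conditions: a_0 = -1, a_1 = -1.
Setting the coefficient of each power of x to zero and solving order by order (substituting the coefficients already found):
  x^0: 2 a_2 - 4 a_0 = 0  ->  2 a_2 = 4 a_0 = -4  ->  a_2 = -2
  x^1: 6 a_3 - 7 a_1 = 0  ->  6 a_3 = 7 a_1 = -7  ->  a_3 = -7/6
  x^2: 12 a_4 - 8 a_2 = 0  ->  12 a_4 = 8 a_2 = -16  ->  a_4 = -4/3
  x^3: 20 a_5 - 7 a_3 = 0  ->  20 a_5 = 7 a_3 = -49/6  ->  a_5 = -49/120
Truncated series: y(x) = -1 - x - 2 x^2 - (7/6) x^3 - (4/3) x^4 - (49/120) x^5 + O(x^6).

a_0 = -1; a_1 = -1; a_2 = -2; a_3 = -7/6; a_4 = -4/3; a_5 = -49/120


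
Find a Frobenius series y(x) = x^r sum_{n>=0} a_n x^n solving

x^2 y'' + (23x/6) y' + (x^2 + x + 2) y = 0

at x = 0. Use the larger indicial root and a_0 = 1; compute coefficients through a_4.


Write in Frobenius form y'' + (p(x)/x) y' + (q(x)/x^2) y = 0:
  p(x) = 23/6,  q(x) = x^2 + x + 2.
Indicial equation: r(r-1) + (23/6) r + (2) = 0 -> roots r_1 = -4/3, r_2 = -3/2.
Take r = r_1 = -4/3. Let y(x) = x^r sum_{n>=0} a_n x^n with a_0 = 1.
Substitute y = x^r sum a_n x^n and match x^{r+n}. The recurrence is
  D(n) a_n + 1 a_{n-1} + 1 a_{n-2} = 0,  where D(n) = (r+n)(r+n-1) + (23/6)(r+n) + (2).
  a_n = [-1 a_{n-1} - 1 a_{n-2}] / D(n).
Since the indicial polynomial factors as (r - r_1)(r - r_2), D(n) = (r_1 + n - r_1)(r_1 + n - r_2) = n(n + 1/6).
Evaluating step by step (a_0 = 1):
  n = 1: D(1) = 1(1 + 1/6) = 7/6; numerator = -1(1) = -1; a_1 = (-1)/(7/6) = -6/7
  n = 2: D(2) = 2(2 + 1/6) = 13/3; numerator = -1(-6/7) - 1(1) = -1/7; a_2 = (-1/7)/(13/3) = -3/91
  n = 3: D(3) = 3(3 + 1/6) = 19/2; numerator = -1(-3/91) - 1(-6/7) = 81/91; a_3 = (81/91)/(19/2) = 162/1729
  n = 4: D(4) = 4(4 + 1/6) = 50/3; numerator = -1(162/1729) - 1(-3/91) = -15/247; a_4 = (-15/247)/(50/3) = -9/2470

r = -4/3; a_0 = 1; a_1 = -6/7; a_2 = -3/91; a_3 = 162/1729; a_4 = -9/2470


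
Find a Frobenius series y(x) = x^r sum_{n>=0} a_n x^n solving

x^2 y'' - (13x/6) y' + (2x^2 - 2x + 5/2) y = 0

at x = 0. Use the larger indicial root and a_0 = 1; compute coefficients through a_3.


Write in Frobenius form y'' + (p(x)/x) y' + (q(x)/x^2) y = 0:
  p(x) = -13/6,  q(x) = 2x^2 - 2x + 5/2.
Indicial equation: r(r-1) + (-13/6) r + (5/2) = 0 -> roots r_1 = 5/3, r_2 = 3/2.
Take r = r_1 = 5/3. Let y(x) = x^r sum_{n>=0} a_n x^n with a_0 = 1.
Substitute y = x^r sum a_n x^n and match x^{r+n}. The recurrence is
  D(n) a_n - 2 a_{n-1} + 2 a_{n-2} = 0,  where D(n) = (r+n)(r+n-1) + (-13/6)(r+n) + (5/2).
  a_n = [2 a_{n-1} - 2 a_{n-2}] / D(n).
Since the indicial polynomial factors as (r - r_1)(r - r_2), D(n) = (r_1 + n - r_1)(r_1 + n - r_2) = n(n + 1/6).
Evaluating step by step (a_0 = 1):
  n = 1: D(1) = 1(1 + 1/6) = 7/6; numerator = 2(1) = 2; a_1 = (2)/(7/6) = 12/7
  n = 2: D(2) = 2(2 + 1/6) = 13/3; numerator = 2(12/7) - 2(1) = 10/7; a_2 = (10/7)/(13/3) = 30/91
  n = 3: D(3) = 3(3 + 1/6) = 19/2; numerator = 2(30/91) - 2(12/7) = -36/13; a_3 = (-36/13)/(19/2) = -72/247

r = 5/3; a_0 = 1; a_1 = 12/7; a_2 = 30/91; a_3 = -72/247


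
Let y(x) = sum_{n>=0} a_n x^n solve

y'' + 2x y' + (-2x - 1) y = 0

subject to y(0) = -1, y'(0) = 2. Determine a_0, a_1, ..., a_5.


Ansatz: y(x) = sum_{n>=0} a_n x^n, so y'(x) = sum_{n>=1} n a_n x^(n-1) and y''(x) = sum_{n>=2} n(n-1) a_n x^(n-2).
Substitute into P(x) y'' + Q(x) y' + R(x) y = 0 with P(x) = 1, Q(x) = 2x, R(x) = -2x - 1, and match powers of x.
Initial conditions: a_0 = -1, a_1 = 2.
Setting the coefficient of each power of x to zero and solving order by order (substituting the coefficients already found):
  x^0: 2 a_2 - a_0 = 0  ->  2 a_2 = a_0 = -1  ->  a_2 = -1/2
  x^1: 6 a_3 + a_1 - 2 a_0 = 0  ->  6 a_3 = -a_1 + 2 a_0 = -4  ->  a_3 = -2/3
  x^2: 12 a_4 + 3 a_2 - 2 a_1 = 0  ->  12 a_4 = -3 a_2 + 2 a_1 = 11/2  ->  a_4 = 11/24
  x^3: 20 a_5 + 5 a_3 - 2 a_2 = 0  ->  20 a_5 = -5 a_3 + 2 a_2 = 7/3  ->  a_5 = 7/60
Truncated series: y(x) = -1 + 2 x - (1/2) x^2 - (2/3) x^3 + (11/24) x^4 + (7/60) x^5 + O(x^6).

a_0 = -1; a_1 = 2; a_2 = -1/2; a_3 = -2/3; a_4 = 11/24; a_5 = 7/60


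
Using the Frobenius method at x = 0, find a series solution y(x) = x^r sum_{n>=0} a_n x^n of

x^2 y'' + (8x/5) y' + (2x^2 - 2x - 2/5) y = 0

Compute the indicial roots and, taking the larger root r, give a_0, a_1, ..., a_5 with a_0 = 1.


Write in Frobenius form y'' + (p(x)/x) y' + (q(x)/x^2) y = 0:
  p(x) = 8/5,  q(x) = 2x^2 - 2x - 2/5.
Indicial equation: r(r-1) + (8/5) r + (-2/5) = 0 -> roots r_1 = 2/5, r_2 = -1.
Take r = r_1 = 2/5. Let y(x) = x^r sum_{n>=0} a_n x^n with a_0 = 1.
Substitute y = x^r sum a_n x^n and match x^{r+n}. The recurrence is
  D(n) a_n - 2 a_{n-1} + 2 a_{n-2} = 0,  where D(n) = (r+n)(r+n-1) + (8/5)(r+n) + (-2/5).
  a_n = [2 a_{n-1} - 2 a_{n-2}] / D(n).
Since the indicial polynomial factors as (r - r_1)(r - r_2), D(n) = (r_1 + n - r_1)(r_1 + n - r_2) = n(n + 7/5).
Evaluating step by step (a_0 = 1):
  n = 1: D(1) = 1(1 + 7/5) = 12/5; numerator = 2(1) = 2; a_1 = (2)/(12/5) = 5/6
  n = 2: D(2) = 2(2 + 7/5) = 34/5; numerator = 2(5/6) - 2(1) = -1/3; a_2 = (-1/3)/(34/5) = -5/102
  n = 3: D(3) = 3(3 + 7/5) = 66/5; numerator = 2(-5/102) - 2(5/6) = -30/17; a_3 = (-30/17)/(66/5) = -25/187
  n = 4: D(4) = 4(4 + 7/5) = 108/5; numerator = 2(-25/187) - 2(-5/102) = -95/561; a_4 = (-95/561)/(108/5) = -475/60588
  n = 5: D(5) = 5(5 + 7/5) = 32; numerator = 2(-475/60588) - 2(-25/187) = 7625/30294; a_5 = (7625/30294)/(32) = 7625/969408

r = 2/5; a_0 = 1; a_1 = 5/6; a_2 = -5/102; a_3 = -25/187; a_4 = -475/60588; a_5 = 7625/969408


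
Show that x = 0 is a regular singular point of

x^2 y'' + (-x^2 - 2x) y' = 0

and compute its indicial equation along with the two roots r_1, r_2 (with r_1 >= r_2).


Divide by x^2 to reach normal form y'' + P_1(x) y' + P_2(x) y = 0 with P_1(x) = -1 - 2/x and P_2(x) = 0.
x = 0 is a singular point because the y'-coefficient -1 - 2/x has a pole at x = 0.
It is a regular singular point because x P_1(x) = p(x) = -x - 2 and x^2 P_2(x) = q(x) = 0 are polynomials, hence analytic at x = 0.
p(0) = -2,  q(0) = 0.
Indicial equation: r(r-1) + p(0) r + q(0) = 0, i.e. r^2 + (p(0) - 1) r + q(0) = 0, i.e. r^2 - 3 r = 0.
Discriminant: (-3)^2 - 4(0) = 9, so r = (3 ± 3)/2.
Solving: r_1 = 3, r_2 = 0.

indicial: r^2 - 3 r = 0; roots r_1 = 3, r_2 = 0


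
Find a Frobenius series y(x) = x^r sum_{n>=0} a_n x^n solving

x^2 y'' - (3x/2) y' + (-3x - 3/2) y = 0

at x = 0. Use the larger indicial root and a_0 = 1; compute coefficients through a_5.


Write in Frobenius form y'' + (p(x)/x) y' + (q(x)/x^2) y = 0:
  p(x) = -3/2,  q(x) = -3x - 3/2.
Indicial equation: r(r-1) + (-3/2) r + (-3/2) = 0 -> roots r_1 = 3, r_2 = -1/2.
Take r = r_1 = 3. Let y(x) = x^r sum_{n>=0} a_n x^n with a_0 = 1.
Substitute y = x^r sum a_n x^n and match x^{r+n}. The recurrence is
  D(n) a_n - 3 a_{n-1} = 0,  where D(n) = (r+n)(r+n-1) + (-3/2)(r+n) + (-3/2).
  a_n = 3 / D(n) * a_{n-1}.
Since the indicial polynomial factors as (r - r_1)(r - r_2), D(n) = (r_1 + n - r_1)(r_1 + n - r_2) = n(n + 7/2).
Evaluating step by step (a_0 = 1):
  n = 1: D(1) = 1(1 + 7/2) = 9/2; numerator = 3(1) = 3; a_1 = (3)/(9/2) = 2/3
  n = 2: D(2) = 2(2 + 7/2) = 11; numerator = 3(2/3) = 2; a_2 = (2)/(11) = 2/11
  n = 3: D(3) = 3(3 + 7/2) = 39/2; numerator = 3(2/11) = 6/11; a_3 = (6/11)/(39/2) = 4/143
  n = 4: D(4) = 4(4 + 7/2) = 30; numerator = 3(4/143) = 12/143; a_4 = (12/143)/(30) = 2/715
  n = 5: D(5) = 5(5 + 7/2) = 85/2; numerator = 3(2/715) = 6/715; a_5 = (6/715)/(85/2) = 12/60775

r = 3; a_0 = 1; a_1 = 2/3; a_2 = 2/11; a_3 = 4/143; a_4 = 2/715; a_5 = 12/60775


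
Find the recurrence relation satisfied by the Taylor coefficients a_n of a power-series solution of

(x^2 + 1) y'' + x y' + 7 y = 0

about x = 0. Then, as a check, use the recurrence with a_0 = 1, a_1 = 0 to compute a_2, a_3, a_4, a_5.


Substitute y = sum_n a_n x^n.
(1 + 1 x^2) y'' contributes (n+2)(n+1) a_{n+2} + n(n-1) a_n at x^n.
x y'(x) contributes n a_n at x^n.
7 y(x) contributes 7 a_n at x^n.
Matching x^n: (n+2)(n+1) a_{n+2} + (n(n-1) + n + 7) a_n = 0.
Thus a_{n+2} = (-n(n-1) - n - 7) / ((n+1)(n+2)) * a_n.

Check with a_0 = 1, a_1 = 0 (apply the recurrence for n = 0, 1, 2, 3): a_0 = 1, a_1 = 0, a_2 = -7/2, a_3 = 0, a_4 = 77/24, a_5 = 0.

a_(n+2) = (-n(n-1) - n - 7) / ((n+1)(n+2)) * a_n; check: a_0 = 1, a_1 = 0, a_2 = -7/2, a_3 = 0, a_4 = 77/24, a_5 = 0


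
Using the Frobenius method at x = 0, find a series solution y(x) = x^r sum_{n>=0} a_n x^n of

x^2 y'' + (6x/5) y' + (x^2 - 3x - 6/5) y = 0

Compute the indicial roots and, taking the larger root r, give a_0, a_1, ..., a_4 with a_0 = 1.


Write in Frobenius form y'' + (p(x)/x) y' + (q(x)/x^2) y = 0:
  p(x) = 6/5,  q(x) = x^2 - 3x - 6/5.
Indicial equation: r(r-1) + (6/5) r + (-6/5) = 0 -> roots r_1 = 1, r_2 = -6/5.
Take r = r_1 = 1. Let y(x) = x^r sum_{n>=0} a_n x^n with a_0 = 1.
Substitute y = x^r sum a_n x^n and match x^{r+n}. The recurrence is
  D(n) a_n - 3 a_{n-1} + 1 a_{n-2} = 0,  where D(n) = (r+n)(r+n-1) + (6/5)(r+n) + (-6/5).
  a_n = [3 a_{n-1} - 1 a_{n-2}] / D(n).
Since the indicial polynomial factors as (r - r_1)(r - r_2), D(n) = (r_1 + n - r_1)(r_1 + n - r_2) = n(n + 11/5).
Evaluating step by step (a_0 = 1):
  n = 1: D(1) = 1(1 + 11/5) = 16/5; numerator = 3(1) = 3; a_1 = (3)/(16/5) = 15/16
  n = 2: D(2) = 2(2 + 11/5) = 42/5; numerator = 3(15/16) - 1(1) = 29/16; a_2 = (29/16)/(42/5) = 145/672
  n = 3: D(3) = 3(3 + 11/5) = 78/5; numerator = 3(145/672) - 1(15/16) = -65/224; a_3 = (-65/224)/(78/5) = -25/1344
  n = 4: D(4) = 4(4 + 11/5) = 124/5; numerator = 3(-25/1344) - 1(145/672) = -365/1344; a_4 = (-365/1344)/(124/5) = -1825/166656

r = 1; a_0 = 1; a_1 = 15/16; a_2 = 145/672; a_3 = -25/1344; a_4 = -1825/166656


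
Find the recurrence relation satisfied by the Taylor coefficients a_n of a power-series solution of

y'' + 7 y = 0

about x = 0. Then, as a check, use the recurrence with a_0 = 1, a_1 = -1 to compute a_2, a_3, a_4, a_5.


Substitute y = sum_n a_n x^n into y'' + (const) y = 0.
y''(x) = sum_{n>=0} (n+2)(n+1) a_{n+2} x^n.
The ODE becomes sum_n [(n+2)(n+1) a_{n+2} + 7 a_n] x^n = 0.
Setting each coefficient to zero gives the recurrence:
  (n+2)(n+1) a_{n+2} + 7 a_n = 0,
  a_{n+2} = -7 / ((n+1)(n+2)) a_n.

Check with a_0 = 1, a_1 = -1 (apply the recurrence for n = 0, 1, 2, 3): a_0 = 1, a_1 = -1, a_2 = -7/2, a_3 = 7/6, a_4 = 49/24, a_5 = -49/120.

a_{n+2} = -7/((n+1)(n+2)) * a_n; check: a_0 = 1, a_1 = -1, a_2 = -7/2, a_3 = 7/6, a_4 = 49/24, a_5 = -49/120
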